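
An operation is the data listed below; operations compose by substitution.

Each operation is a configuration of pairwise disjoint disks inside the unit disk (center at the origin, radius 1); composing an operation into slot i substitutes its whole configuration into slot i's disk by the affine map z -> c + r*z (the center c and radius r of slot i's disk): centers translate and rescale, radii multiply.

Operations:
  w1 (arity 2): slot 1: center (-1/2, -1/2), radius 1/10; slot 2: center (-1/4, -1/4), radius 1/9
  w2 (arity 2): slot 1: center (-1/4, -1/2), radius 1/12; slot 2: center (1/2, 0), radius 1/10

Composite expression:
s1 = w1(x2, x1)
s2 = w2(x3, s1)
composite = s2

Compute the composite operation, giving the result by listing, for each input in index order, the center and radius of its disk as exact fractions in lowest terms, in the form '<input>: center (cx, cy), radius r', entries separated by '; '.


x1: center (19/40, -1/40), radius 1/90; x2: center (9/20, -1/20), radius 1/100; x3: center (-1/4, -1/2), radius 1/12

Only the slot chain above each x matters under w2; compose those maps.
x3 passes through 1 substitution, ending at center (-1/4, -1/2), radius 1/12
x2 passes through 2 substitutions, ending at center (9/20, -1/20), radius 1/100
x1 passes through 2 substitutions, ending at center (19/40, -1/40), radius 1/90


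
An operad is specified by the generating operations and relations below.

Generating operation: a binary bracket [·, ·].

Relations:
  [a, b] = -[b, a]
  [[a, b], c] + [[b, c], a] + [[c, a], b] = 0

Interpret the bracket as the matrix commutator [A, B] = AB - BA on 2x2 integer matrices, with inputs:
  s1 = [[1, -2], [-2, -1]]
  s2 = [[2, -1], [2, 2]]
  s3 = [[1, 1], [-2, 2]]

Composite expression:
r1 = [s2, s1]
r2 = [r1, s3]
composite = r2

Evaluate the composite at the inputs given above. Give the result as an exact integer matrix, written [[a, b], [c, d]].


[[-8, 14], [20, 8]]

[s2, s1] = [[6, 2], [4, -6]]
[[s2, s1], s3] = [[-8, 14], [20, 8]]


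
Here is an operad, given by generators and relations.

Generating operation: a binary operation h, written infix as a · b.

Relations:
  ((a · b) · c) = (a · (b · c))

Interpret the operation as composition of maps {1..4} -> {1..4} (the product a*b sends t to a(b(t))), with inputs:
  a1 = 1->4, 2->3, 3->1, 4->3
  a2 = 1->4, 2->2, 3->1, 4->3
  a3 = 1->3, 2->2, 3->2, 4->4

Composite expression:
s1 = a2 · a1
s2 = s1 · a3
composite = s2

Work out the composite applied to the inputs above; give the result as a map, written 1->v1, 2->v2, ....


(a2 · a1) = 1->3, 2->1, 3->4, 4->1
((a2 · a1) · a3) = 1->4, 2->1, 3->1, 4->1

1->4, 2->1, 3->1, 4->1


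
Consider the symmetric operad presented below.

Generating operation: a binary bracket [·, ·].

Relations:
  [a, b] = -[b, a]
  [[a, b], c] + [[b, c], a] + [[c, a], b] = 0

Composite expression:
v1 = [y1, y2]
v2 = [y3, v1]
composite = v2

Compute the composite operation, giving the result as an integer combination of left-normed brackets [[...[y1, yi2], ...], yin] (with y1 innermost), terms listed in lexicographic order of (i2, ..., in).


-[[y1, y2], y3]


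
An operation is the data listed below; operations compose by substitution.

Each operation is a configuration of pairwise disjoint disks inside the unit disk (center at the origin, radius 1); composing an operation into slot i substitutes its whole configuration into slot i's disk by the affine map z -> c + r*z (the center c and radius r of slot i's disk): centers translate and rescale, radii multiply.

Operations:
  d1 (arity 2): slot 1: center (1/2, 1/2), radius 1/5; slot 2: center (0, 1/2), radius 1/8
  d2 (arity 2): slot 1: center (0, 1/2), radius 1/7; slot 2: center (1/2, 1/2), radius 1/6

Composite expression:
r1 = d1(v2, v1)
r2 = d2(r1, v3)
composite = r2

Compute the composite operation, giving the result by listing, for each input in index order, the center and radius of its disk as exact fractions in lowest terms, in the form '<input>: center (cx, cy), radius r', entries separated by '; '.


v1: center (0, 4/7), radius 1/56; v2: center (1/14, 4/7), radius 1/35; v3: center (1/2, 1/2), radius 1/6

Only the slot chain above each v matters under d2; compose those maps.
v2 passes through 2 substitutions, ending at center (1/14, 4/7), radius 1/35
v1 passes through 2 substitutions, ending at center (0, 4/7), radius 1/56
v3 passes through 1 substitution, ending at center (1/2, 1/2), radius 1/6


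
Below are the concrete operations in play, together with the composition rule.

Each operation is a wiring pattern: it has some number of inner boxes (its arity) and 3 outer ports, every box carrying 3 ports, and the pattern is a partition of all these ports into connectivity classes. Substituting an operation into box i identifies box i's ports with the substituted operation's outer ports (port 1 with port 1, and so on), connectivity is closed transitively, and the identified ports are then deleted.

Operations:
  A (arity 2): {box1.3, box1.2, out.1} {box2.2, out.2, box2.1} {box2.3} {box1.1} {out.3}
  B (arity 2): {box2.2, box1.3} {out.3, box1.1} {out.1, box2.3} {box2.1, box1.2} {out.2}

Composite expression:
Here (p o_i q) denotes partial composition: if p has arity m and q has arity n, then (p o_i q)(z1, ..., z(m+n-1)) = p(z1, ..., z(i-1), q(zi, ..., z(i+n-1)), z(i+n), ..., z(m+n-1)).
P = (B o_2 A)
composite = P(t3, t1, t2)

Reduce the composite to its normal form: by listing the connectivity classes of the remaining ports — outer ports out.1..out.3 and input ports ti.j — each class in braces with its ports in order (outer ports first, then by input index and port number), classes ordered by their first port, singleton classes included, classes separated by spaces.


After gluing at B, chains via deleted ports link the t-ports.
after A, the pattern on (t1, t2) reads {out.1, t1.2, t1.3} {out.2, t2.1, t2.2} {out.3} {t1.1} {t2.3} (out.j = its outer ports)
after B, the pattern on (t3, t1, t2) reads {out.1} {out.2} {out.3, t3.1} {t1.1} {t1.2, t1.3, t3.2} {t2.1, t2.2, t3.3} {t2.3} (out.j = its outer ports)

{out.1} {out.2} {out.3, t3.1} {t1.1} {t1.2, t1.3, t3.2} {t2.1, t2.2, t3.3} {t2.3}


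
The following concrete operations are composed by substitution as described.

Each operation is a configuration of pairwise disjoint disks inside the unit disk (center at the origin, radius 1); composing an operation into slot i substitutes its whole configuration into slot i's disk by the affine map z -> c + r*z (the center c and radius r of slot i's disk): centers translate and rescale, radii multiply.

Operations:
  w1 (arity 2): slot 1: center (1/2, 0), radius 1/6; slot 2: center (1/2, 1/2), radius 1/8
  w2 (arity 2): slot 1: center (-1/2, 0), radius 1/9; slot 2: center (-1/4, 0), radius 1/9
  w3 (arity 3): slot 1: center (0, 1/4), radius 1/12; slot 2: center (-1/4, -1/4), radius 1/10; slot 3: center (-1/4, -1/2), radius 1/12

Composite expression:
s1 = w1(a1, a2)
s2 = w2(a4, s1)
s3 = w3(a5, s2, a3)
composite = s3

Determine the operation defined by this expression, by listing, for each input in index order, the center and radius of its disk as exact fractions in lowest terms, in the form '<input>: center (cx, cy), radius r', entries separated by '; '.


Below w3, radii multiply path by path; the a-disk centers shift.
tracing a5 down its 1-map path: center (0, 1/4), radius 1/12
tracing a4 down its 2-map path: center (-3/10, -1/4), radius 1/90
tracing a1 down its 3-map path: center (-97/360, -1/4), radius 1/540
tracing a2 down its 3-map path: center (-97/360, -11/45), radius 1/720
tracing a3 down its 1-map path: center (-1/4, -1/2), radius 1/12

a1: center (-97/360, -1/4), radius 1/540; a2: center (-97/360, -11/45), radius 1/720; a3: center (-1/4, -1/2), radius 1/12; a4: center (-3/10, -1/4), radius 1/90; a5: center (0, 1/4), radius 1/12


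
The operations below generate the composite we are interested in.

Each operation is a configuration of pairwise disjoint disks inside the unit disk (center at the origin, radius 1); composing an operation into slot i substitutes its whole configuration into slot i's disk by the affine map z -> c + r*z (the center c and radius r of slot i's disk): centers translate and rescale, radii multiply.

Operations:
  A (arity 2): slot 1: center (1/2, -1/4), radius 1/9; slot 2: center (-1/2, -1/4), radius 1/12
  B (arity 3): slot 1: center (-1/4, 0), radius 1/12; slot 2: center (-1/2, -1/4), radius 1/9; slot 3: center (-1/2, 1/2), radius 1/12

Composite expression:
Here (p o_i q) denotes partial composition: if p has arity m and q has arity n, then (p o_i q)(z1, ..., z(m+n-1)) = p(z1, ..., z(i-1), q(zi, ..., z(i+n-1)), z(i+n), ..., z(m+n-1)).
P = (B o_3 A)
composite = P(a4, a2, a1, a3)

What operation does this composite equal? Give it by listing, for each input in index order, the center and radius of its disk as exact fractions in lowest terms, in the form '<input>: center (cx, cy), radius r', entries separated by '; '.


a1: center (-11/24, 23/48), radius 1/108; a2: center (-1/2, -1/4), radius 1/9; a3: center (-13/24, 23/48), radius 1/144; a4: center (-1/4, 0), radius 1/12

Below B, radii multiply path by path; the a-disk centers shift.
for a4, the 1-step affine chain lands on center (-1/4, 0), radius 1/12
for a2, the 1-step affine chain lands on center (-1/2, -1/4), radius 1/9
for a1, the 2-step affine chain lands on center (-11/24, 23/48), radius 1/108
for a3, the 2-step affine chain lands on center (-13/24, 23/48), radius 1/144


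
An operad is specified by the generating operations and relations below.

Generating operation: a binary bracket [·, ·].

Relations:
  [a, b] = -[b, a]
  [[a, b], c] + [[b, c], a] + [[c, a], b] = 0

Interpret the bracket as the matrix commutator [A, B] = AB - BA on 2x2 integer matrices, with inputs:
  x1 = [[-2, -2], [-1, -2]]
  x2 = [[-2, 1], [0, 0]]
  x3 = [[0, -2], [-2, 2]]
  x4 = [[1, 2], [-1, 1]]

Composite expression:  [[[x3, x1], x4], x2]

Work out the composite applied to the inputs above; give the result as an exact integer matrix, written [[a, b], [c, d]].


[[4, -16], [8, -4]]

[x3, x1] = [[-2, 4], [-2, 2]]
[[x3, x1], x4] = [[0, -8], [-4, 0]]
[[[x3, x1], x4], x2] = [[4, -16], [8, -4]]


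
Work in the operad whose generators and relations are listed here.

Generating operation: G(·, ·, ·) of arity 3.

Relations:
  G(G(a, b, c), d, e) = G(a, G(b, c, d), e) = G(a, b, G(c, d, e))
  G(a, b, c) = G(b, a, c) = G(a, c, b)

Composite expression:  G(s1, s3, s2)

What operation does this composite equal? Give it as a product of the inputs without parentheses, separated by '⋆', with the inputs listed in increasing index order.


s1 ⋆ s2 ⋆ s3


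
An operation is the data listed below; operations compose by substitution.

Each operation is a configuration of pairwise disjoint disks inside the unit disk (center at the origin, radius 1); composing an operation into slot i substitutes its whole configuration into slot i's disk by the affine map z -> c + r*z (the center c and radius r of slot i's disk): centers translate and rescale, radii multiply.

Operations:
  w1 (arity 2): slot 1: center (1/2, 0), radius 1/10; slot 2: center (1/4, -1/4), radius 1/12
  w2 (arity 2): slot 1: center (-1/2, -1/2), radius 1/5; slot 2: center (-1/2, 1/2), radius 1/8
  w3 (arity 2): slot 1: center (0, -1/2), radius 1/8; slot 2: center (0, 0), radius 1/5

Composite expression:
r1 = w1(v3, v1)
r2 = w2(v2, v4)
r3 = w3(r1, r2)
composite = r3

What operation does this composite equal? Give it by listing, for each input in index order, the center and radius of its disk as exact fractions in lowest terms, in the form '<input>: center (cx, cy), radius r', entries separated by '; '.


v1: center (1/32, -17/32), radius 1/96; v2: center (-1/10, -1/10), radius 1/25; v3: center (1/16, -1/2), radius 1/80; v4: center (-1/10, 1/10), radius 1/40


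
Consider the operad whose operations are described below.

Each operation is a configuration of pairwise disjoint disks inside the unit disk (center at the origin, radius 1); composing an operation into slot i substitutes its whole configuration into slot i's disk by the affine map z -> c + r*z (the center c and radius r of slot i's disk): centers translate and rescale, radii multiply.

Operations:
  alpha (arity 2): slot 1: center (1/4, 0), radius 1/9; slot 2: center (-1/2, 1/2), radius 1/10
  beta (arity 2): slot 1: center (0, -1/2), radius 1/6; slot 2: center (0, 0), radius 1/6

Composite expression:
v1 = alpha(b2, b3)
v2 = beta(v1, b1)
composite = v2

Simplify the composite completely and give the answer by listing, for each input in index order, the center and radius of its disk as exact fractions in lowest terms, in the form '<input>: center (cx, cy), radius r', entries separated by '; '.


b1: center (0, 0), radius 1/6; b2: center (1/24, -1/2), radius 1/54; b3: center (-1/12, -5/12), radius 1/60

Each b-disk chains the slot maps above it in beta; radii multiply.
b2 passes through 2 substitutions, ending at center (1/24, -1/2), radius 1/54
b3 passes through 2 substitutions, ending at center (-1/12, -5/12), radius 1/60
b1 passes through 1 substitution, ending at center (0, 0), radius 1/6


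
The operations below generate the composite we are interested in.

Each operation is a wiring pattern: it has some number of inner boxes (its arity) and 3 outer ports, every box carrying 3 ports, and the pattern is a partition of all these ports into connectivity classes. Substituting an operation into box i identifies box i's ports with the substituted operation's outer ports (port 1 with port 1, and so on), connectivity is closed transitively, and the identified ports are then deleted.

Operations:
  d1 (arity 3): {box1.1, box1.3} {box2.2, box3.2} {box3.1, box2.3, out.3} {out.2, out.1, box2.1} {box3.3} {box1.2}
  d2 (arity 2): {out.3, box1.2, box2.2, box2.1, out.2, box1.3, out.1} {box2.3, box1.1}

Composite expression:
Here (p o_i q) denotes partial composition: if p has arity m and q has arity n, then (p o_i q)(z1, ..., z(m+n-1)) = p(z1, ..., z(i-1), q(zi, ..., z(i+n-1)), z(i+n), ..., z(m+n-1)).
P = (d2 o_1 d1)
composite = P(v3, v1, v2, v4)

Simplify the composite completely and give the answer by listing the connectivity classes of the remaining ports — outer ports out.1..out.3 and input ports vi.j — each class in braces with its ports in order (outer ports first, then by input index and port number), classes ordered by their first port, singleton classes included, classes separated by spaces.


{out.1, out.2, out.3, v1.1, v1.3, v2.1, v4.1, v4.2, v4.3} {v1.2, v2.2} {v2.3} {v3.1, v3.3} {v3.2}

Treat the ports identified at d2 as solder joints: merge, then drop.
stage d1: inputs (v3, v1, v2), connectivity {out.1, out.2, v1.1} {out.3, v1.3, v2.1} {v1.2, v2.2} {v2.3} {v3.1, v3.3} {v3.2}, out.j its boundary
stage d2: inputs (v3, v1, v2, v4), connectivity {out.1, out.2, out.3, v1.1, v1.3, v2.1, v4.1, v4.2, v4.3} {v1.2, v2.2} {v2.3} {v3.1, v3.3} {v3.2}, out.j its boundary


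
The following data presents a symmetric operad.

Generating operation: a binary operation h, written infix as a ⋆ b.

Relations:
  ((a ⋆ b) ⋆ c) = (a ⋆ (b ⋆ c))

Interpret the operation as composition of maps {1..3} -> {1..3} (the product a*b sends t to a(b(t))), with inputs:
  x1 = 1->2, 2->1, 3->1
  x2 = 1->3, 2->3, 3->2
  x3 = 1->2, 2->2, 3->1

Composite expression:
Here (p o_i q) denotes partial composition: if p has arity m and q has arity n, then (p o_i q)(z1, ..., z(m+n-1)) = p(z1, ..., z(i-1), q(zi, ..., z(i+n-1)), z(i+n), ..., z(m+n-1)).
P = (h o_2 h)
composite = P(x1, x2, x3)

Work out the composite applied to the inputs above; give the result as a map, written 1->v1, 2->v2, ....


(x2 ⋆ x3) = 1->3, 2->3, 3->3
(x1 ⋆ (x2 ⋆ x3)) = 1->1, 2->1, 3->1

1->1, 2->1, 3->1


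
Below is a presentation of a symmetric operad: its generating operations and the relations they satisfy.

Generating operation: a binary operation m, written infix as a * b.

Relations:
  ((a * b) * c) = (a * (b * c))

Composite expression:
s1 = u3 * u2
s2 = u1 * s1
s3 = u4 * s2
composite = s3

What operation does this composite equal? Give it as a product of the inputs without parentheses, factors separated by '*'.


u4 * u1 * u3 * u2

Key point: m is associative — brackets drop, the u-order remains.
(u3 * u2) unparenthesizes to u3 * u2
(u1 * (u3 * u2)) unparenthesizes to u1 * u3 * u2
(u4 * (u1 * (u3 * u2))) unparenthesizes to u4 * u1 * u3 * u2


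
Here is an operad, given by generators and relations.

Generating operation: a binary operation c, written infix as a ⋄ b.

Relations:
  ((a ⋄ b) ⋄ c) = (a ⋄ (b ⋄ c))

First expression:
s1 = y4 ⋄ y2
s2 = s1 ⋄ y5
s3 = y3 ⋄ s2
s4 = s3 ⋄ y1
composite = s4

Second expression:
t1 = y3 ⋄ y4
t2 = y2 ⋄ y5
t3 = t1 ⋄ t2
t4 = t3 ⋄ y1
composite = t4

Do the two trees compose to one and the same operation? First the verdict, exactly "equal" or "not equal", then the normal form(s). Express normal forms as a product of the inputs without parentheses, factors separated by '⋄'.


The first composite normalizes to y3 ⋄ y4 ⋄ y2 ⋄ y5 ⋄ y1
The second composite normalizes to y3 ⋄ y4 ⋄ y2 ⋄ y5 ⋄ y1
Same normal form: equal.

equal; the common form is y3 ⋄ y4 ⋄ y2 ⋄ y5 ⋄ y1


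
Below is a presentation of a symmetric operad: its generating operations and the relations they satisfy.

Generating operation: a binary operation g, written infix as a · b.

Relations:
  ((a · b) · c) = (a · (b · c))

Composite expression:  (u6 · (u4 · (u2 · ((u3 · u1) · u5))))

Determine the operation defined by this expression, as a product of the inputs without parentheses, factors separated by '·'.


u6 · u4 · u2 · u3 · u1 · u5

Under associativity of g, the answer is the u's in reading order.
(u3 · u1) spells out as u3 · u1
((u3 · u1) · u5) spells out as u3 · u1 · u5
(u2 · ((u3 · u1) · u5)) spells out as u2 · u3 · u1 · u5
(u4 · (u2 · ((u3 · u1) · u5))) spells out as u4 · u2 · u3 · u1 · u5
(u6 · (u4 · (u2 · ((u3 · u1) · u5)))) spells out as u6 · u4 · u2 · u3 · u1 · u5


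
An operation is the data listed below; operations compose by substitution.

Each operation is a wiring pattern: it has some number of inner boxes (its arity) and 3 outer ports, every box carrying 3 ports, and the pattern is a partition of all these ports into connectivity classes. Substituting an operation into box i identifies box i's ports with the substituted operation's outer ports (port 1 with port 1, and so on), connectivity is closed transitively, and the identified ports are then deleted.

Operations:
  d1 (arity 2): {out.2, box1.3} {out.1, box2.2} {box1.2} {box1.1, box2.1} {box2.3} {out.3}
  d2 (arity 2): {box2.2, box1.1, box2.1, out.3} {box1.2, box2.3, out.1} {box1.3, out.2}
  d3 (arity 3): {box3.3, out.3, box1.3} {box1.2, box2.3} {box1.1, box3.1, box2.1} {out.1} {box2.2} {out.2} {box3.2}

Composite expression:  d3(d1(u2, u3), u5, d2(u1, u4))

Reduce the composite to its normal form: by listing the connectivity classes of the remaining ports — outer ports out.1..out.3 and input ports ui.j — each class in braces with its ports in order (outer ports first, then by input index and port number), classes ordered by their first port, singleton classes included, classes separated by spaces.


{out.1} {out.2} {out.3, u1.1, u4.1, u4.2} {u1.2, u3.2, u4.3, u5.1} {u1.3} {u2.1, u3.1} {u2.2} {u2.3, u5.3} {u3.3} {u5.2}

Reachability decides: close wires over d3-identified ports.
through d1, on inputs (u2, u3): {out.1, u3.2} {out.2, u2.3} {out.3} {u2.1, u3.1} {u2.2} {u3.3} (out.j = stage outer ports)
through d2, on inputs (u1, u4): {out.1, u1.2, u4.3} {out.2, u1.3} {out.3, u1.1, u4.1, u4.2} (out.j = stage outer ports)
through d3, on inputs (u2, u3, u5, u1, u4): {out.1} {out.2} {out.3, u1.1, u4.1, u4.2} {u1.2, u3.2, u4.3, u5.1} {u1.3} {u2.1, u3.1} {u2.2} {u2.3, u5.3} {u3.3} {u5.2} (out.j = stage outer ports)


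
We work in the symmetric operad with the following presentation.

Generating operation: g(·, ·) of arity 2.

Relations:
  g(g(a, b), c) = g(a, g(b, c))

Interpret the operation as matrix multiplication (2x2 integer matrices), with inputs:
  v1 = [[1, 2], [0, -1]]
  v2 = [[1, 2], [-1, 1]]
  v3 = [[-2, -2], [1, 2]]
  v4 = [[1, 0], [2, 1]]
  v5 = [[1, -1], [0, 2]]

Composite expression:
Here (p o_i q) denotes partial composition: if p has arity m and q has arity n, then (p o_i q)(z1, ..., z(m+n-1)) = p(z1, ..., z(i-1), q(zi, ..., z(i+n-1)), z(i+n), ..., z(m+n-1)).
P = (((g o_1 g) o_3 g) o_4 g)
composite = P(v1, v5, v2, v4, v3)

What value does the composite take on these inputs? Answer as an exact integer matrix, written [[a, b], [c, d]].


[[-11, -6], [2, 0]]


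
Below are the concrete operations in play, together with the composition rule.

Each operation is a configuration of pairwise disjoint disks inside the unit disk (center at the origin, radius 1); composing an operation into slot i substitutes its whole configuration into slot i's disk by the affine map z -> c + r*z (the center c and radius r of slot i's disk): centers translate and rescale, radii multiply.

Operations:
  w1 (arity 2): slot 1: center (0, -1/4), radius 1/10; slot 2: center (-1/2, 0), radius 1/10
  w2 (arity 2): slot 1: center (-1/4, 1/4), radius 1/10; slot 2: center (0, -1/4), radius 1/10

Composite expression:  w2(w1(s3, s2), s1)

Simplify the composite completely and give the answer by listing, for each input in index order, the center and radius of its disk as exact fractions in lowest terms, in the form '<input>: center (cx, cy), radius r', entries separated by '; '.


s1: center (0, -1/4), radius 1/10; s2: center (-3/10, 1/4), radius 1/100; s3: center (-1/4, 9/40), radius 1/100

Only the slot chain above each s matters under w2; compose those maps.
s3 passes through 2 substitutions, ending at center (-1/4, 9/40), radius 1/100
s2 passes through 2 substitutions, ending at center (-3/10, 1/4), radius 1/100
s1 passes through 1 substitution, ending at center (0, -1/4), radius 1/10


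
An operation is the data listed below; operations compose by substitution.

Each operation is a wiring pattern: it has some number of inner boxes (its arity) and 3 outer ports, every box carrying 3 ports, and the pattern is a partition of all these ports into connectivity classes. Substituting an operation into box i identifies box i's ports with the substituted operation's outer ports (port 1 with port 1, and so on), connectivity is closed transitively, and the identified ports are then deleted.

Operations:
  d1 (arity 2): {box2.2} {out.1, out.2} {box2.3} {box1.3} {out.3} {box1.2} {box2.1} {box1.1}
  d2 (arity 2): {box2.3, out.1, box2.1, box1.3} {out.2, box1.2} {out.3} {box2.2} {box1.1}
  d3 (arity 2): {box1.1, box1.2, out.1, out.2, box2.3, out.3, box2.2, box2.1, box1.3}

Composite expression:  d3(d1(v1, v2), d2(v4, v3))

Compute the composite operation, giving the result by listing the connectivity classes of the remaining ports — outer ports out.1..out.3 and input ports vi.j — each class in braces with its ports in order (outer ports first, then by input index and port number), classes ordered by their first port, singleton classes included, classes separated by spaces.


Substituting into d3 glues patterns; closure does the rest.
d1 over (v1, v2) gives {out.1, out.2} {out.3} {v1.1} {v1.2} {v1.3} {v2.1} {v2.2} {v2.3}, out.j being that stage's outer ports
d2 over (v4, v3) gives {out.1, v3.1, v3.3, v4.3} {out.2, v4.2} {out.3} {v3.2} {v4.1}, out.j being that stage's outer ports
d3 over (v1, v2, v4, v3) gives {out.1, out.2, out.3, v3.1, v3.3, v4.2, v4.3} {v1.1} {v1.2} {v1.3} {v2.1} {v2.2} {v2.3} {v3.2} {v4.1}, out.j being that stage's outer ports

{out.1, out.2, out.3, v3.1, v3.3, v4.2, v4.3} {v1.1} {v1.2} {v1.3} {v2.1} {v2.2} {v2.3} {v3.2} {v4.1}


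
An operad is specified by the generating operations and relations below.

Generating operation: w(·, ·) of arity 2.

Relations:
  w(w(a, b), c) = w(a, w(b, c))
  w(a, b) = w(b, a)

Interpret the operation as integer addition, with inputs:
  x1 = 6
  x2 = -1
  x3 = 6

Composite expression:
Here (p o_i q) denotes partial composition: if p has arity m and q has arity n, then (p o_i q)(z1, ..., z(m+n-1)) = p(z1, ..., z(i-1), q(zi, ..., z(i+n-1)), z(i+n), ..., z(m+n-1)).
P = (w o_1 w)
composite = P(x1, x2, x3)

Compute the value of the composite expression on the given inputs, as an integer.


w(x1, x2) = 5
w(w(x1, x2), x3) = 11

11


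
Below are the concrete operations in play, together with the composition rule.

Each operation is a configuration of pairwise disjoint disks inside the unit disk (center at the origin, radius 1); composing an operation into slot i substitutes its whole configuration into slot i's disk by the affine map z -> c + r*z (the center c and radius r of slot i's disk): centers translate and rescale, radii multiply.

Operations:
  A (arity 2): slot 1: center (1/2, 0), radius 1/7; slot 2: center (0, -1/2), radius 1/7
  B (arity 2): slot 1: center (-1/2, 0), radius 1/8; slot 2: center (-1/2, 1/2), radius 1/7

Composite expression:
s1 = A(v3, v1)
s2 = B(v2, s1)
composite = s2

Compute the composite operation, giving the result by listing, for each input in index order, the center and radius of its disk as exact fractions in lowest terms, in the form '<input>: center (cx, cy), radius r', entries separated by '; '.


v1: center (-1/2, 3/7), radius 1/49; v2: center (-1/2, 0), radius 1/8; v3: center (-3/7, 1/2), radius 1/49

Follow each v-input down from B: c' goes to c + r*c', radius to r*r'.
v2: after 1 affine step, its disk has center (-1/2, 0), radius 1/8
v3: after 2 affine steps, its disk has center (-3/7, 1/2), radius 1/49
v1: after 2 affine steps, its disk has center (-1/2, 3/7), radius 1/49


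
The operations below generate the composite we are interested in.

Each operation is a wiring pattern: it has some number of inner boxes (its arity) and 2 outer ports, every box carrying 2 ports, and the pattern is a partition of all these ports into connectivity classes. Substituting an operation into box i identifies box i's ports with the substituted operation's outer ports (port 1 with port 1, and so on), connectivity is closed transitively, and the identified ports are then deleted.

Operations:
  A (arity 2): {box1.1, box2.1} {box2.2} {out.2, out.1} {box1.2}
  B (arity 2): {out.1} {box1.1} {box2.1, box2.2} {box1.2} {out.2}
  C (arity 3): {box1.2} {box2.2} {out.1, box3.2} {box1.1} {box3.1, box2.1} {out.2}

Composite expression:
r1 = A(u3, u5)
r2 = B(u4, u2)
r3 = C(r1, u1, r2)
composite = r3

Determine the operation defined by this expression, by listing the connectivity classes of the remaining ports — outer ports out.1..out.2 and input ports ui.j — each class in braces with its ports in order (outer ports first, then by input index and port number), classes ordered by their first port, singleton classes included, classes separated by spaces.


{out.1} {out.2} {u1.1} {u1.2} {u2.1, u2.2} {u3.1, u5.1} {u3.2} {u4.1} {u4.2} {u5.2}

Connectivity passes through glued C-boundaries; trace each wire chain.
after A, the pattern on (u3, u5) reads {out.1, out.2} {u3.1, u5.1} {u3.2} {u5.2} (out.j = its outer ports)
after B, the pattern on (u4, u2) reads {out.1} {out.2} {u2.1, u2.2} {u4.1} {u4.2} (out.j = its outer ports)
after C, the pattern on (u3, u5, u1, u4, u2) reads {out.1} {out.2} {u1.1} {u1.2} {u2.1, u2.2} {u3.1, u5.1} {u3.2} {u4.1} {u4.2} {u5.2} (out.j = its outer ports)


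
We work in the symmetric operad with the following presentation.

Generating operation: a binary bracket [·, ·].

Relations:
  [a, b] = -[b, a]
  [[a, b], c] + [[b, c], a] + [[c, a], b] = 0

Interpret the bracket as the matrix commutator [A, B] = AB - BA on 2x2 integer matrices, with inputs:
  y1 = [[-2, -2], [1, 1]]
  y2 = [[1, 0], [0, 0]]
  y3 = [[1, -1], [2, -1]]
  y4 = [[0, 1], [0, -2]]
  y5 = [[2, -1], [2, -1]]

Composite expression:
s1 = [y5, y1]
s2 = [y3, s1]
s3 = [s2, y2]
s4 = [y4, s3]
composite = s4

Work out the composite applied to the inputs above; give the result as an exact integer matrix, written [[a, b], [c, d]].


[[30, 24], [-60, -30]]


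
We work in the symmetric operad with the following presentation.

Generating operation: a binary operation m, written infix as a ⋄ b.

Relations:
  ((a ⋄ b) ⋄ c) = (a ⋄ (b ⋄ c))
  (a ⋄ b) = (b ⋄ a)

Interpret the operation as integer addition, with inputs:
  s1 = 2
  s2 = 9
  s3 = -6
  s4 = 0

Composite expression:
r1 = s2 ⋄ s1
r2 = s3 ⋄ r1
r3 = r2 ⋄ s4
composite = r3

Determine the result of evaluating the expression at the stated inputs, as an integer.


(s2 ⋄ s1) = 11
(s3 ⋄ (s2 ⋄ s1)) = 5
((s3 ⋄ (s2 ⋄ s1)) ⋄ s4) = 5

5


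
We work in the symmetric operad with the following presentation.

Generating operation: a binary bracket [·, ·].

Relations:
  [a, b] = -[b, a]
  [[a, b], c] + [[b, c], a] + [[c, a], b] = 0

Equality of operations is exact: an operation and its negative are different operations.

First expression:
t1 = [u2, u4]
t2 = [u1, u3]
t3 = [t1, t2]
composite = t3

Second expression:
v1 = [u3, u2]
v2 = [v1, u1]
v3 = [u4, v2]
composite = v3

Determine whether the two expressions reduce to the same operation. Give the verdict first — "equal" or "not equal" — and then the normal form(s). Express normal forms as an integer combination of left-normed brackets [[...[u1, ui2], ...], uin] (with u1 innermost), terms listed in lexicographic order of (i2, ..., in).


not equal; the first gives -[[[u1, u3], u2], u4] + [[[u1, u3], u4], u2] and the second -[[[u1, u2], u3], u4] + [[[u1, u3], u2], u4]

Normal form of the first expression: -[[[u1, u3], u2], u4] + [[[u1, u3], u4], u2]
Normal form of the second expression: -[[[u1, u2], u3], u4] + [[[u1, u3], u2], u4]
They disagree, so not equal.


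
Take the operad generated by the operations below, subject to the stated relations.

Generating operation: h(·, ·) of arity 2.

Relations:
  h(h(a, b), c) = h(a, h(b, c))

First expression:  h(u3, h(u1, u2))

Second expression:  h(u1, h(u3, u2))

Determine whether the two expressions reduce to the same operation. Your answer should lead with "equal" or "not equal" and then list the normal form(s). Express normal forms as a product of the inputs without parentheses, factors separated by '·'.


The first expression, normalized: u3 · u1 · u2
The second expression, normalized: u1 · u3 · u2
The forms do not match — not equal.

not equal; first: u3 · u1 · u2; second: u1 · u3 · u2


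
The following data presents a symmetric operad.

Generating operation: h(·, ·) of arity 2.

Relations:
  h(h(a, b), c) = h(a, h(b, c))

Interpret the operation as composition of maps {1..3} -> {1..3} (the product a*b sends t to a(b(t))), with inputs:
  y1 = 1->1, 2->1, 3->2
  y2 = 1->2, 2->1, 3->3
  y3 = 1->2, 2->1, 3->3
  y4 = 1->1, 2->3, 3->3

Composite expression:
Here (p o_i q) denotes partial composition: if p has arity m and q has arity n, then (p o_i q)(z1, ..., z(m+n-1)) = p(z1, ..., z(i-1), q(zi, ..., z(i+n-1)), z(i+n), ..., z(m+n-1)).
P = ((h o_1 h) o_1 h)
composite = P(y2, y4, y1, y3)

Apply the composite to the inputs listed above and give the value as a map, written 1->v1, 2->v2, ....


h(y2, y4) = 1->2, 2->3, 3->3
h(h(y2, y4), y1) = 1->2, 2->2, 3->3
h(h(h(y2, y4), y1), y3) = 1->2, 2->2, 3->3

1->2, 2->2, 3->3


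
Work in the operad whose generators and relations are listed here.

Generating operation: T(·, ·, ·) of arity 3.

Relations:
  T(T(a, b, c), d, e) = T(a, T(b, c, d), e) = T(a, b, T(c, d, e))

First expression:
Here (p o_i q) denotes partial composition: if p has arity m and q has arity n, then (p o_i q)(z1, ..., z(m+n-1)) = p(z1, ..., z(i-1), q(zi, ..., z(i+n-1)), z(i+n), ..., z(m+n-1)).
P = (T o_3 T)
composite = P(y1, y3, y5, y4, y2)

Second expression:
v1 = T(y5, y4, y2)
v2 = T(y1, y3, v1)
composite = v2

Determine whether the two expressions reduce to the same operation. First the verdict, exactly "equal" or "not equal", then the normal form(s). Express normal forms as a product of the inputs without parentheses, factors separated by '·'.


equal — both sides give y1 · y3 · y5 · y4 · y2

The first expression reduces to y1 · y3 · y5 · y4 · y2
The second expression reduces to y1 · y3 · y5 · y4 · y2
Identical normal forms: equal.


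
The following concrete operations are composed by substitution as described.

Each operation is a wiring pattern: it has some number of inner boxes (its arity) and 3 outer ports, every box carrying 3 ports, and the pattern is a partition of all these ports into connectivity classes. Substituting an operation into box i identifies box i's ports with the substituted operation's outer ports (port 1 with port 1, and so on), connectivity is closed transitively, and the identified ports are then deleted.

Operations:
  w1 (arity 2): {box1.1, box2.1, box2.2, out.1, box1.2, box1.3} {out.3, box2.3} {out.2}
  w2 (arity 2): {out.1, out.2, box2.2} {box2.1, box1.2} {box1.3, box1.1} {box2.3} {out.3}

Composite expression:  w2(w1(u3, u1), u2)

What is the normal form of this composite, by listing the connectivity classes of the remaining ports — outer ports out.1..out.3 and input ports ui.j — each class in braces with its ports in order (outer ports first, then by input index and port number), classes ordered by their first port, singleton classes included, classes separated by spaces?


Two ports join when wires chain via w2-identified ports.
w1 over (u3, u1) gives {out.1, u1.1, u1.2, u3.1, u3.2, u3.3} {out.2} {out.3, u1.3}, out.j being that stage's outer ports
w2 over (u3, u1, u2) gives {out.1, out.2, u2.2} {out.3} {u1.1, u1.2, u1.3, u3.1, u3.2, u3.3} {u2.1} {u2.3}, out.j being that stage's outer ports

{out.1, out.2, u2.2} {out.3} {u1.1, u1.2, u1.3, u3.1, u3.2, u3.3} {u2.1} {u2.3}


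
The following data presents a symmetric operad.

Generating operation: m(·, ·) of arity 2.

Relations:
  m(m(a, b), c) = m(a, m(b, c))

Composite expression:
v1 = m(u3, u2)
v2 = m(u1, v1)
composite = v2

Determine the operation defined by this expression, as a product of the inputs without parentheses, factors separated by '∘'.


Under associativity of m, the answer is the u's in reading order.
m(u3, u2) linearizes to u3 ∘ u2
m(u1, m(u3, u2)) linearizes to u1 ∘ u3 ∘ u2

u1 ∘ u3 ∘ u2


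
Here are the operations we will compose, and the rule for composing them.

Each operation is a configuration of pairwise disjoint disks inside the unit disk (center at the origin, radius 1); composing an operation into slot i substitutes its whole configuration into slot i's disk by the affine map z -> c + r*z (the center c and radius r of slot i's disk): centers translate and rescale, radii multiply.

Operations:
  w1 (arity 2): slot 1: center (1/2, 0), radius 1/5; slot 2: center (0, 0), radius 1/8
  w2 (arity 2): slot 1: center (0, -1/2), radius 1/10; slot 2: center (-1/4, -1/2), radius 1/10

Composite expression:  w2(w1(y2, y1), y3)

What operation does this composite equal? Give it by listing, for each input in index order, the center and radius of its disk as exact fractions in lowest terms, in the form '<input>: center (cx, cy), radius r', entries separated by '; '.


Each y-disk chains the slot maps above it in w2; radii multiply.
y2: after 2 affine steps, its disk has center (1/20, -1/2), radius 1/50
y1: after 2 affine steps, its disk has center (0, -1/2), radius 1/80
y3: after 1 affine step, its disk has center (-1/4, -1/2), radius 1/10

y1: center (0, -1/2), radius 1/80; y2: center (1/20, -1/2), radius 1/50; y3: center (-1/4, -1/2), radius 1/10


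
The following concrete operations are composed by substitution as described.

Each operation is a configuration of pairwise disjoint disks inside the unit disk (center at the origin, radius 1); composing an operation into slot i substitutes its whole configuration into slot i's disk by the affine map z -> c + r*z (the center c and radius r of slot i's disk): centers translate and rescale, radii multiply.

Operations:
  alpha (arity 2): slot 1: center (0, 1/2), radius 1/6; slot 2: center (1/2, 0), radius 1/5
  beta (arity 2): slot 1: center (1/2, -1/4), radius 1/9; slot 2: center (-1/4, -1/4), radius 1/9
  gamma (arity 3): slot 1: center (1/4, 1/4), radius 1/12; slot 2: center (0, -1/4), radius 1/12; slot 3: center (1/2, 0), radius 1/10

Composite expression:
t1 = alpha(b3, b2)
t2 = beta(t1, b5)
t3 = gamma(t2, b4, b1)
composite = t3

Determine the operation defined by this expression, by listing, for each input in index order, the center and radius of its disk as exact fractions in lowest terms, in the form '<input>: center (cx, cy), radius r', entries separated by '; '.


Nesting under gamma composes maps z -> c + r*z down each b-path.
b3 passes through 3 substitutions, ending at center (7/24, 101/432), radius 1/648
b2 passes through 3 substitutions, ending at center (8/27, 11/48), radius 1/540
b5 passes through 2 substitutions, ending at center (11/48, 11/48), radius 1/108
b4 passes through 1 substitution, ending at center (0, -1/4), radius 1/12
b1 passes through 1 substitution, ending at center (1/2, 0), radius 1/10

b1: center (1/2, 0), radius 1/10; b2: center (8/27, 11/48), radius 1/540; b3: center (7/24, 101/432), radius 1/648; b4: center (0, -1/4), radius 1/12; b5: center (11/48, 11/48), radius 1/108


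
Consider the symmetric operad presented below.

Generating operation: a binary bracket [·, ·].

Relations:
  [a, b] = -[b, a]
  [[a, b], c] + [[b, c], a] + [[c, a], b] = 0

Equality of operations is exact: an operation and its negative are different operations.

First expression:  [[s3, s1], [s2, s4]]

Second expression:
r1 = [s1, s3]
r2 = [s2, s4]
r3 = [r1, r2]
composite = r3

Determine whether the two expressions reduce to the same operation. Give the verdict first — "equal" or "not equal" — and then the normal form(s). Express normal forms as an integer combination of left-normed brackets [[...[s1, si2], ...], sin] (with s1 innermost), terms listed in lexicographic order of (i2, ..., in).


not equal; the first gives -[[[s1, s3], s2], s4] + [[[s1, s3], s4], s2] and the second [[[s1, s3], s2], s4] - [[[s1, s3], s4], s2]

The first expression reduces to -[[[s1, s3], s2], s4] + [[[s1, s3], s4], s2]
The second expression reduces to [[[s1, s3], s2], s4] - [[[s1, s3], s4], s2]
The forms do not match — not equal.


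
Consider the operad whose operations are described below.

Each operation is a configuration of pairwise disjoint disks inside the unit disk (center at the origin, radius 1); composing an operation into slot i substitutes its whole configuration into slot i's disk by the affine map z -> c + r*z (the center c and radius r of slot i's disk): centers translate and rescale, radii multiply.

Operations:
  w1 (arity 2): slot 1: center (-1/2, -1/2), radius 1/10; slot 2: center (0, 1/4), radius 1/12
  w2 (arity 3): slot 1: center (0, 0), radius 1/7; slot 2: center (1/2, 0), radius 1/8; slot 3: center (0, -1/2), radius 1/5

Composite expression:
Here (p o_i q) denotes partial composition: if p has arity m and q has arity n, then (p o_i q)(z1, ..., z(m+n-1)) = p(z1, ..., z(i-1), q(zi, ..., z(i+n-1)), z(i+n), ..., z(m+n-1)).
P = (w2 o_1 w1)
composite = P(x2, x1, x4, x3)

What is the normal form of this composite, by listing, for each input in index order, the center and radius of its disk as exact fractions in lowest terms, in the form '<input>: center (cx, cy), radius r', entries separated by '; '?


x1: center (0, 1/28), radius 1/84; x2: center (-1/14, -1/14), radius 1/70; x3: center (0, -1/2), radius 1/5; x4: center (1/2, 0), radius 1/8

Follow each x-input down from w2: c' goes to c + r*c', radius to r*r'.
input x2: applying the 2 nested substitutions gives center (-1/14, -1/14), radius 1/70
input x1: applying the 2 nested substitutions gives center (0, 1/28), radius 1/84
input x4: applying the 1 nested substitution gives center (1/2, 0), radius 1/8
input x3: applying the 1 nested substitution gives center (0, -1/2), radius 1/5


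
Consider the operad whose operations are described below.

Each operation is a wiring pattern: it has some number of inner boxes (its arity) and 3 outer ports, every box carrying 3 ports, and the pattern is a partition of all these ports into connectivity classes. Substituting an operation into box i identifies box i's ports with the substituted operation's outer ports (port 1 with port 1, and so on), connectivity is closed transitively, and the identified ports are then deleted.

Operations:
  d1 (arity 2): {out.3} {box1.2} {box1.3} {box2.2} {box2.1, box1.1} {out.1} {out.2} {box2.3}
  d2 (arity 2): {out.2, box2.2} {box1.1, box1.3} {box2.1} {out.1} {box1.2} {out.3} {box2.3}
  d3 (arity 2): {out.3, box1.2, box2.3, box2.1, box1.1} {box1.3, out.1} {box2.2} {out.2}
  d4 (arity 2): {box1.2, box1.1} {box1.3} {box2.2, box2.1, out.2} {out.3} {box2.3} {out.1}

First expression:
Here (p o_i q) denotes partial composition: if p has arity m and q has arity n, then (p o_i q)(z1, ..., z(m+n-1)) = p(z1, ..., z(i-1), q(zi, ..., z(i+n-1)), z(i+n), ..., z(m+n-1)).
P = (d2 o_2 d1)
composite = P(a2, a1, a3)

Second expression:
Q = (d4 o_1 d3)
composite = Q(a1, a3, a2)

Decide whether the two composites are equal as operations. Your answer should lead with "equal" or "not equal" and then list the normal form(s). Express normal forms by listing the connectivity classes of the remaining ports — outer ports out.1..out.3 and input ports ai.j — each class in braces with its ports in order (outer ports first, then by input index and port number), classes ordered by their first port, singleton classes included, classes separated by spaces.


not equal; the first gives {out.1} {out.2} {out.3} {a1.1, a3.1} {a1.2} {a1.3} {a2.1, a2.3} {a2.2} {a3.2} {a3.3} and the second {out.1} {out.2, a2.1, a2.2} {out.3} {a1.1, a1.2, a3.1, a3.3} {a1.3} {a2.3} {a3.2}

Normal form of the first expression: {out.1} {out.2} {out.3} {a1.1, a3.1} {a1.2} {a1.3} {a2.1, a2.3} {a2.2} {a3.2} {a3.3}
Normal form of the second expression: {out.1} {out.2, a2.1, a2.2} {out.3} {a1.1, a1.2, a3.1, a3.3} {a1.3} {a2.3} {a3.2}
No match — not equal.
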